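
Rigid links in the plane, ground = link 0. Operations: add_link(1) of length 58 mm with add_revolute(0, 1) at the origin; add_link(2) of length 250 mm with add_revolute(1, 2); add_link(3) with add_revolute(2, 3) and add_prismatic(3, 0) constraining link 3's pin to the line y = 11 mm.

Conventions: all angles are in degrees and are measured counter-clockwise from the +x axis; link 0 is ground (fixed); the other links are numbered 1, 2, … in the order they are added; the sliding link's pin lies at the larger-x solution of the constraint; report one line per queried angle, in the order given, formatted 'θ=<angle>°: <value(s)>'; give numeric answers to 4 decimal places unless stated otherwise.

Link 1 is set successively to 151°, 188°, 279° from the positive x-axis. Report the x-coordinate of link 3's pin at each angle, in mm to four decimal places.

geometry: r = 58 mm, L = 250 mm, e = 11 mm
θ=151°: crank pin P = (r cos θ, r sin θ) = (-50.727943, 28.118958)
θ=151°: h = r sin θ − e = 28.118958 − 11 = 17.118958
θ=151°: x = r cos θ + √(L² − h²) = -50.727943 + 249.413194 = 198.685251
θ=188°: crank pin P = (r cos θ, r sin θ) = (-57.435548, -8.072040)
θ=188°: h = r sin θ − e = -8.072040 − 11 = -19.072040
θ=188°: x = r cos θ + √(L² − h²) = -57.435548 + 249.271453 = 191.835905
θ=279°: crank pin P = (r cos θ, r sin θ) = (9.073199, -57.285924)
θ=279°: h = r sin θ − e = -57.285924 − 11 = -68.285924
θ=279°: x = r cos θ + √(L² − h²) = 9.073199 + 240.493311 = 249.566510

θ=151°: 198.6853
θ=188°: 191.8359
θ=279°: 249.5665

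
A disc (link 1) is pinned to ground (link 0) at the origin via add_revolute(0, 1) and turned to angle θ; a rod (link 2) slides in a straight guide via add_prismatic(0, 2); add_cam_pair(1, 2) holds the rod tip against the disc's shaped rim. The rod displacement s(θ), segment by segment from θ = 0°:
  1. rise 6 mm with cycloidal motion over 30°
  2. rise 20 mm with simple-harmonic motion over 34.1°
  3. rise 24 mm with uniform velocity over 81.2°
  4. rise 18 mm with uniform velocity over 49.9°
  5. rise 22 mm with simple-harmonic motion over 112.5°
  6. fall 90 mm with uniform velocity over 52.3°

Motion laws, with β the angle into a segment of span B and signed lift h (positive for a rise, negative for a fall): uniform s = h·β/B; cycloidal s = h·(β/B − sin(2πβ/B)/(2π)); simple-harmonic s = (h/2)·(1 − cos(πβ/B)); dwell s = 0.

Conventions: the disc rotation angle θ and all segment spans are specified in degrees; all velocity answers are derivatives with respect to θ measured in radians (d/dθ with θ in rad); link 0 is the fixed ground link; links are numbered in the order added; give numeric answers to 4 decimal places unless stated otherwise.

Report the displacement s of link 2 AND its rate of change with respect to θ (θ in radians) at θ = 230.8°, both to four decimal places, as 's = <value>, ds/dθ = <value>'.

segment 1 (0° to 30°, cycloidal, h = 6) is passed completely: s = 0.0000 + (6) = 6.0000
segment 2 (30° to 64.1°, simple-harmonic, h = 20) is passed completely: s = 6.0000 + (20) = 26.0000
segment 3 (64.1° to 145.3°, uniform, h = 24) is passed completely: s = 26.0000 + (24) = 50.0000
segment 4 (145.3° to 195.2°, uniform, h = 18) is passed completely: s = 50.0000 + (18) = 68.0000
θ = 230.8° falls in segment 5 (195.2° to 307.7°, simple-harmonic, h = 22): β = 230.8 − 195.2 = 35.6°, B = 112.5°; Δs = 22/2·(1 − cos(π·0.3164)) = 5.0025; s = 68.0000 + 5.0025 = 73.0025
velocity in seg [195.2°–307.7°] (simple-harmonic), θ in radians: β = 35.6° = 0.6213 rad, B = 112.5° = 1.9635 rad; ds/dθ = (πh/(2B)) sin(πβ/B) = (π·22/(2·1.9635)) sin(π·0.3164) = 14.753906 mm/rad

s = 73.0025, ds/dθ = 14.7539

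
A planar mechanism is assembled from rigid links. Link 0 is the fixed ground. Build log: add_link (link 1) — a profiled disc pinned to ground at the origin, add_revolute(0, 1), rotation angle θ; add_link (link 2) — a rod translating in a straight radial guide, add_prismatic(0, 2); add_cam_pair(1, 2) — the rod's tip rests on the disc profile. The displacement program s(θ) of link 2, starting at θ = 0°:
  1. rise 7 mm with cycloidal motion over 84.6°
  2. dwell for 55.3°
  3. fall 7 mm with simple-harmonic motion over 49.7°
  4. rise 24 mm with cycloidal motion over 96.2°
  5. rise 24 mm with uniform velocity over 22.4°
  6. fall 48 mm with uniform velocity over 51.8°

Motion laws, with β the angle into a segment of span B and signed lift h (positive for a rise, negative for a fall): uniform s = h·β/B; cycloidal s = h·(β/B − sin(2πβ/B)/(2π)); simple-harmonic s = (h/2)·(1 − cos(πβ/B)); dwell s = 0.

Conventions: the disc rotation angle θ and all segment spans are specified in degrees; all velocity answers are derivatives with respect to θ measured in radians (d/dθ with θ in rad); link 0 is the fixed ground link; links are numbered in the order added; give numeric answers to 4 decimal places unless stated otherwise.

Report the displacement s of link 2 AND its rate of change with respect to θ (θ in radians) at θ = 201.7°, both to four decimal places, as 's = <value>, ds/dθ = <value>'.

seg 1 [0°–84.6°] cycloidal, h=7: full span → s += 7 → s = 7.0000
seg 2 [84.6°–139.9°] dwell: s stays 7.0000
seg 3 [139.9°–189.6°] simple-harmonic, h=-7: full span → s += -7 → s = 0.0000
seg 4 [189.6°–285.8°] cycloidal, h=24: θ=201.7° here. β=12.1, B=96.2. 24·(0.1258 − sin(2π·0.1258)/(2π)) = 0.3046 → s = 0.3046
velocity in seg [189.6°–285.8°] (cycloidal), θ in radians: β = 12.1° = 0.2112 rad, B = 96.2° = 1.6790 rad; ds/dθ = (h/B)(1 − cos(2πβ/B)) = (24/1.6790)(1 − cos(2π·0.1258)) = 4.236297 mm/rad

s = 0.3046, ds/dθ = 4.2363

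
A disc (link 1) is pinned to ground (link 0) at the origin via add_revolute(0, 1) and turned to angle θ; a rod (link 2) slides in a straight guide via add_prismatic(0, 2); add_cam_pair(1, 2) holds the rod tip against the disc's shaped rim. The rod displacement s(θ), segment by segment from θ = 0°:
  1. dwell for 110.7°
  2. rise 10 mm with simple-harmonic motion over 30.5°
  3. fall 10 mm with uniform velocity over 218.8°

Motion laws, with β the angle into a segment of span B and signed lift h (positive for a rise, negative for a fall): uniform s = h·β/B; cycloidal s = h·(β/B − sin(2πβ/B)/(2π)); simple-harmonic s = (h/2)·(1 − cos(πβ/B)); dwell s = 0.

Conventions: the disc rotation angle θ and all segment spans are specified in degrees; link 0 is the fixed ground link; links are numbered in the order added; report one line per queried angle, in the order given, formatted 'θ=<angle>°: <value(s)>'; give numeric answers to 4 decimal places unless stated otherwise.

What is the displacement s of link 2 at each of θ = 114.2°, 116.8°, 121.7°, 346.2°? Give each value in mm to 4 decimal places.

segment 1 (0° to 110.7°, dwell): s unchanged at 0.0000
θ = 114.2° falls in segment 2 (110.7° to 141.2°, simple-harmonic, h = 10): β = 114.2 − 110.7 = 3.5°, B = 30.5°; Δs = 10/2·(1 − cos(π·0.1148)) = 0.3214; s = 0.0000 + 0.3214 = 0.3214
θ = 116.8° falls in segment 2 (110.7° to 141.2°, simple-harmonic, h = 10): β = 116.8 − 110.7 = 6.1°, B = 30.5°; Δs = 10/2·(1 − cos(π·0.2000)) = 0.9549; s = 0.0000 + 0.9549 = 0.9549
θ = 121.7° falls in segment 2 (110.7° to 141.2°, simple-harmonic, h = 10): β = 121.7 − 110.7 = 11°, B = 30.5°; Δs = 10/2·(1 − cos(π·0.3607)) = 2.8804; s = 0.0000 + 2.8804 = 2.8804
segment 2 (110.7° to 141.2°, simple-harmonic, h = 10) is passed completely: s = 0.0000 + (10) = 10.0000
θ = 346.2° falls in segment 3 (141.2° to 360°, uniform, h = -10): β = 346.2 − 141.2 = 205°, B = 218.8°; Δs = -10·205/218.8 = -9.3693; s = 10.0000 − 9.3693 = 0.6307

θ=114.2°: 0.3214
θ=116.8°: 0.9549
θ=121.7°: 2.8804
θ=346.2°: 0.6307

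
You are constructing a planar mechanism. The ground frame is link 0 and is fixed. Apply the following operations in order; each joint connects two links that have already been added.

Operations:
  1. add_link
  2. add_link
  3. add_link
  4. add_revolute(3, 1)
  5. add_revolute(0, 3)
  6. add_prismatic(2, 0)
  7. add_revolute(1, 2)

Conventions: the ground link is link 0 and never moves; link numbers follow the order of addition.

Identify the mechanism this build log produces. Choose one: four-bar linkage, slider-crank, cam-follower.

links: 4 (incl. ground); joints: 3 revolute, 1 prismatic, 0 higher (cam) pair, forming one closed loop
4 links, 3 revolutes + 1 prismatic in one loop → slider-crank

slider-crank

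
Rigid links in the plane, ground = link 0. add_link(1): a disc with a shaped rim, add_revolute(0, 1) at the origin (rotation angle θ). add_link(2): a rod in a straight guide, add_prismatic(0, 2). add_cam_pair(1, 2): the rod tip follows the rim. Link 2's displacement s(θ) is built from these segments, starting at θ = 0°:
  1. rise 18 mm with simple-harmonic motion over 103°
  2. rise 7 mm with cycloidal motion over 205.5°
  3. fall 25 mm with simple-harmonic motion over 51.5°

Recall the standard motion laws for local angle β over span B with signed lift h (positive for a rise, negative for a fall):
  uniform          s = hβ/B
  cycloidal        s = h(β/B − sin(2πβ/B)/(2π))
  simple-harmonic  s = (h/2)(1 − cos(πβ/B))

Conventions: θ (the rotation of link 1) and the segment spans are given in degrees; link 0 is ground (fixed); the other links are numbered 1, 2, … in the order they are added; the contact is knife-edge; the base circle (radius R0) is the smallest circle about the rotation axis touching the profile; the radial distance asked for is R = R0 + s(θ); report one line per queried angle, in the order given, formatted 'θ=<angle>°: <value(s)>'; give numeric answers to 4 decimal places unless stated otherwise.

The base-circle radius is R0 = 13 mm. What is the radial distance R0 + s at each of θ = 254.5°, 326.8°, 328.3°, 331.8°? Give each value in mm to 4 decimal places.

segment 1 (0° to 103°, simple-harmonic, h = 18) is passed completely: s = 0.0000 + (18) = 18.0000
θ = 254.5° falls in segment 2 (103° to 308.5°, cycloidal, h = 7): β = 254.5 − 103 = 151.5°, B = 205.5°; Δs = 7·(0.7372 − sin(2π·0.7372)/(2π)) = 6.2711; s = 18.0000 + 6.2711 = 24.2711
segment 2 (103° to 308.5°, cycloidal, h = 7) is passed completely: s = 18.0000 + (7) = 25.0000
θ = 326.8° falls in segment 3 (308.5° to 360°, simple-harmonic, h = -25): β = 326.8 − 308.5 = 18.3°, B = 51.5°; Δs = -25/2·(1 − cos(π·0.3553)) = -7.0127; s = 25.0000 − 7.0127 = 17.9873
θ = 328.3° falls in segment 3 (308.5° to 360°, simple-harmonic, h = -25): β = 328.3 − 308.5 = 19.8°, B = 51.5°; Δs = -25/2·(1 − cos(π·0.3845)) = -8.0620; s = 25.0000 − 8.0620 = 16.9380
θ = 331.8° falls in segment 3 (308.5° to 360°, simple-harmonic, h = -25): β = 331.8 − 308.5 = 23.3°, B = 51.5°; Δs = -25/2·(1 − cos(π·0.4524)) = -10.6388; s = 25.0000 − 10.6388 = 14.3612
θ=254.5°: R = R0 + s = 13 + 24.2711 = 37.2711
θ=326.8°: R = R0 + s = 13 + 17.9873 = 30.9873
θ=328.3°: R = R0 + s = 13 + 16.9380 = 29.9380
θ=331.8°: R = R0 + s = 13 + 14.3612 = 27.3612

θ=254.5°: 37.2711
θ=326.8°: 30.9873
θ=328.3°: 29.9380
θ=331.8°: 27.3612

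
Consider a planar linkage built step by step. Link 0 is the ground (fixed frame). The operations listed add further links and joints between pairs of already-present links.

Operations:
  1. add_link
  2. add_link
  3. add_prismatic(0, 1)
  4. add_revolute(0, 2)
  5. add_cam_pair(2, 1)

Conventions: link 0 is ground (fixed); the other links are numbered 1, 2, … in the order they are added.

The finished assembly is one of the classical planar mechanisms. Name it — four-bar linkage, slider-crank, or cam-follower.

links: 3 (incl. ground); joints: 1 revolute, 1 prismatic, 1 higher (cam) pair, forming one closed loop
3 links, revolute + prismatic + higher pair in one loop → cam-follower

cam-follower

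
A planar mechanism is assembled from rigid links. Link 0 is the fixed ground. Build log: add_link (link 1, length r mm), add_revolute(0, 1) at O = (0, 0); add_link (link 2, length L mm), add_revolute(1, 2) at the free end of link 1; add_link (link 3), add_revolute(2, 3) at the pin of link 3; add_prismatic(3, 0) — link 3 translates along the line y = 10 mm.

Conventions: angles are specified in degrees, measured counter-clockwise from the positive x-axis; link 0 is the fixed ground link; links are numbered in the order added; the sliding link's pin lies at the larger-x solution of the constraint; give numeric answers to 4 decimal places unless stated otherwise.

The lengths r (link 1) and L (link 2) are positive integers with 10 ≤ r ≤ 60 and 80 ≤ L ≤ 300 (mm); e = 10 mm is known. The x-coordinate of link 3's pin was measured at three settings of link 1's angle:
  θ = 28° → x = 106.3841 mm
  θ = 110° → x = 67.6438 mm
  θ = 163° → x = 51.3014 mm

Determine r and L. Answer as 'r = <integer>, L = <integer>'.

constraint per measurement: (x − r cos θ)² + (r sin θ − e)² = L²
subtracting the θ₁ and θ₂ equations cancels the r² and L² terms:
r = (x₁² − x₂²) / (2[(x₁cos θ₁ + e sin θ₁) − (x₂cos θ₂ + e sin θ₂)]) = 30.0000 → r = 30
L² = (x₁ − r cos θ₁)² + (r sin θ₁ − e)² = 6399.9987 → L = 80.0000 → L = 80
check at θ₃=163°: x = 51.3014 (printed 51.3014) ✓

r = 30, L = 80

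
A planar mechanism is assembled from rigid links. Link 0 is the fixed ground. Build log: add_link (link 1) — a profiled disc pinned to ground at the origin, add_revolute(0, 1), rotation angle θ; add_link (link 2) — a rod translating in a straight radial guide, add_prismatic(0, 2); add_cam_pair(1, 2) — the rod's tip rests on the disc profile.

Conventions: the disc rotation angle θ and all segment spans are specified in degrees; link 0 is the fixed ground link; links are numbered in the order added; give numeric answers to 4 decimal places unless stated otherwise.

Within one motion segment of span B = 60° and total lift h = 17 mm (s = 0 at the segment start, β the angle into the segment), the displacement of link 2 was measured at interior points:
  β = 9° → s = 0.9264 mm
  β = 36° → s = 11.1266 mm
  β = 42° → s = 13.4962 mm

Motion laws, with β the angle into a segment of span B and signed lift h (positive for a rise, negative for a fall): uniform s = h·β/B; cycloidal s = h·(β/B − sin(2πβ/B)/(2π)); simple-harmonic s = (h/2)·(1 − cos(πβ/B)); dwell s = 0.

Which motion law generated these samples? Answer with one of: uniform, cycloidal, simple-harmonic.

candidates at β/B = r: uniform s = h·r (linear in β); cycloidal s = h·(r − sin(2πr)/(2π)); simple-harmonic s = (h/2)(1 − cos(πr))
β=9°: printed 0.9264 | uniform 2.5500, cycloidal 0.3611, simple-harmonic 0.9264
β=36°: printed 11.1266 | uniform 10.2000, cycloidal 11.7903, simple-harmonic 11.1266
β=42°: printed 13.4962 | uniform 11.9000, cycloidal 14.4732, simple-harmonic 13.4962
only one law matches every sample → simple-harmonic

simple-harmonic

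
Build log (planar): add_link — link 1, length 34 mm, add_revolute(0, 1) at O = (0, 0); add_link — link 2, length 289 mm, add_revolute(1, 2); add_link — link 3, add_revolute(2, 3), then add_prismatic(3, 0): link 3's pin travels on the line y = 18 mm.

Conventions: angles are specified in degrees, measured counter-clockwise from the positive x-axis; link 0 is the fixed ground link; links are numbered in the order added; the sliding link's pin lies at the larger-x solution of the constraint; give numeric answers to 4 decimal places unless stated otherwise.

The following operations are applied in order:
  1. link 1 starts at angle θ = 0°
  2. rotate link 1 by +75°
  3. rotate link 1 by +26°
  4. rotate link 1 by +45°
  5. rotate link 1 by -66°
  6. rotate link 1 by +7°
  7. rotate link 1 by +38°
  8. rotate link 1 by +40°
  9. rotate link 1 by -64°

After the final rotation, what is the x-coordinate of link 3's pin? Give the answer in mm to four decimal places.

geometry: r = 34 mm, L = 289 mm, e = 18 mm; θ starts at 0°
rotate link 1 by +75°: θ ← 0° +75° = 75°
rotate link 1 by +26°: θ ← 75° +26° = 101°
rotate link 1 by +45°: θ ← 101° +45° = 146°
rotate link 1 by -66°: θ ← 146° -66° = 80°
rotate link 1 by +7°: θ ← 80° +7° = 87°
rotate link 1 by +38°: θ ← 87° +38° = 125°
rotate link 1 by +40°: θ ← 125° +40° = 165°
rotate link 1 by -64°: θ ← 165° -64° = 101°
crank pin P = (r cos θ, r sin θ) = (-6.487506, 33.375324)
h = r sin θ − e = 33.375324 − 18 = 15.375324
x = r cos θ + √(L² − h²) = -6.487506 + 288.590713 = 282.103207

282.1032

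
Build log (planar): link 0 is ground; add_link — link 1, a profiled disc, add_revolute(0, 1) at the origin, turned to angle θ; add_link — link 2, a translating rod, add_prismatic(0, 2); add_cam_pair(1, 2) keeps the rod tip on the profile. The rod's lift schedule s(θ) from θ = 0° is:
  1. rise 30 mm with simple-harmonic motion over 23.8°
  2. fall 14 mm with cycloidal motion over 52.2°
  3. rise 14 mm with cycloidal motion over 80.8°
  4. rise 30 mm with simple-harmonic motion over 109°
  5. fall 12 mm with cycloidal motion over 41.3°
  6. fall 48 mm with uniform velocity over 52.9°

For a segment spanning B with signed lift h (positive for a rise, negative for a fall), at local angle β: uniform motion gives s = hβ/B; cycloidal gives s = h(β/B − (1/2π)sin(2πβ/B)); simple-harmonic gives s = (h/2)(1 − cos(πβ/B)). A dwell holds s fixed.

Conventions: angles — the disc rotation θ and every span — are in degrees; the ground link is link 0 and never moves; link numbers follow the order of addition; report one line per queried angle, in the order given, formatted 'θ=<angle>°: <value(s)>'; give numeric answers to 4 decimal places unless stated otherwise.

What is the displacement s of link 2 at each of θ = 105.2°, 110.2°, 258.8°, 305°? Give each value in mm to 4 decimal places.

seg 1 [0°–23.8°] simple-harmonic, h=30: full span → s += 30 → s = 30.0000
seg 2 [23.8°–76°] cycloidal, h=-14: full span → s += -14 → s = 16.0000
seg 3 [76°–156.8°] cycloidal, h=14: θ=105.2° here. β=29.2, B=80.8. 14·(0.3614 − sin(2π·0.3614)/(2π)) = 3.3550 → s = 19.3550
seg 3 [76°–156.8°] cycloidal, h=14: θ=110.2° here. β=34.2, B=80.8. 14·(0.4233 − sin(2π·0.4233)/(2π)) = 4.8926 → s = 20.8926
seg 3 [76°–156.8°] cycloidal, h=14: full span → s += 14 → s = 30.0000
seg 4 [156.8°–265.8°] simple-harmonic, h=30: θ=258.8° here. β=102, B=109. 30/2·(1 − cos(π·0.9358)) = 29.6958 → s = 59.6958
seg 4 [156.8°–265.8°] simple-harmonic, h=30: full span → s += 30 → s = 60.0000
seg 5 [265.8°–307.1°] cycloidal, h=-12: θ=305° here. β=39.2, B=41.3. -12·(0.9492 − sin(2π·0.9492)/(2π)) = -11.9897 → s = 48.0103

θ=105.2°: 19.3550
θ=110.2°: 20.8926
θ=258.8°: 59.6958
θ=305°: 48.0103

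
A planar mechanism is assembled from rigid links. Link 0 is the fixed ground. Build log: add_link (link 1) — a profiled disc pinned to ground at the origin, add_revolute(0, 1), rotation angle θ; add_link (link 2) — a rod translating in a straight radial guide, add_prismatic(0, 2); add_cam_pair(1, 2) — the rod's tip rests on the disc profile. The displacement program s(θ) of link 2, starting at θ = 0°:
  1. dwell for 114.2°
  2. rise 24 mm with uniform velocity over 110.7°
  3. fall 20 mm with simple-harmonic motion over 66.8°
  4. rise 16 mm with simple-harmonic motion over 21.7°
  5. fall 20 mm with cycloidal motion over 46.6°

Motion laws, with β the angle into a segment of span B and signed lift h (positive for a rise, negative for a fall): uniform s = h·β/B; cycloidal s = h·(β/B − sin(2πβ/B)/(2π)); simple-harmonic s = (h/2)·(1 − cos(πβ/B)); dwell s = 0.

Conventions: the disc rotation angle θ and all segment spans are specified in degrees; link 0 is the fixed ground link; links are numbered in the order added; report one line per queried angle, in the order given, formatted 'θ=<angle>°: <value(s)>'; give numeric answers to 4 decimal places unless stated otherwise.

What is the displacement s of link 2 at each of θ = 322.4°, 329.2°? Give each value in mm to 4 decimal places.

seg 1 [0°–114.2°] dwell: s stays 0.0000
seg 2 [114.2°–224.9°] uniform, h=24: full span → s += 24 → s = 24.0000
seg 3 [224.9°–291.7°] simple-harmonic, h=-20: full span → s += -20 → s = 4.0000
seg 4 [291.7°–313.4°] simple-harmonic, h=16: full span → s += 16 → s = 20.0000
seg 5 [313.4°–360°] cycloidal, h=-20: θ=322.4° here. β=9, B=46.6. -20·(0.1931 − sin(2π·0.1931)/(2π)) = -0.8806 → s = 19.1194
seg 5 [313.4°–360°] cycloidal, h=-20: θ=329.2° here. β=15.8, B=46.6. -20·(0.3391 − sin(2π·0.3391)/(2π)) = -4.0835 → s = 15.9165

θ=322.4°: 19.1194
θ=329.2°: 15.9165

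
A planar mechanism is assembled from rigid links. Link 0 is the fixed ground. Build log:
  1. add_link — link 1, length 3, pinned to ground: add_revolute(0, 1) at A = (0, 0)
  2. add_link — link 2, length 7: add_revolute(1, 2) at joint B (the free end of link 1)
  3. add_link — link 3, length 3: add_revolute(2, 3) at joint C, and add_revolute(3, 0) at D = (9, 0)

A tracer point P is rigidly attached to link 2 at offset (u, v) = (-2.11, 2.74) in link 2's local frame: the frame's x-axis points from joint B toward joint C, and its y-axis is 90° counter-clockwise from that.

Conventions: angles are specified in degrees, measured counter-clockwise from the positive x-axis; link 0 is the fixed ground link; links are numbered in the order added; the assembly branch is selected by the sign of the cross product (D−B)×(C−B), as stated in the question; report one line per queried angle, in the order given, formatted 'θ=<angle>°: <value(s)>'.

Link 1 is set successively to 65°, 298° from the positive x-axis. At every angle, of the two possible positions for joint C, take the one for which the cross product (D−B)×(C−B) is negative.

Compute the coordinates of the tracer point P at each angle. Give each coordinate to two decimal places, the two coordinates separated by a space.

A=(0,0), D=(9.00,0)
θ=65°: B = A + 3.00·(cos65°, sin65°) = (1.2679, 2.7189)
θ=65°: |BD| = 8.1963
θ=65°: circle(B,7.00) ∩ circle(D,3.00): a=6.5383, h=2.5002
θ=65°:   candidates: C₊=(8.2653,2.9086) cross=20.492; C₋=(6.6065,-1.8086) cross=-20.492
θ=65°:   branch - wants cross < 0 → take C=(6.6065,-1.8086) (cross=-20.492)
θ=65°: ex = (C−B)/|BC| = (0.7627,-0.6468); ey = (0.6468,0.7627)
θ=65°: P = B + -2.11·ex + 2.74·ey = (1.4309,6.1734)
θ=298°: B = A + 3.00·(cos298°, sin298°) = (1.4084, -2.6488)
θ=298°: |BD| = 8.0404
θ=298°: circle(B,7.00) ∩ circle(D,3.00): a=6.5076, h=2.5789
θ=298°:   candidates: C₊=(6.7032,1.9299) cross=20.735; C₋=(8.4024,-2.9399) cross=-20.735
θ=298°:   branch - wants cross < 0 → take C=(8.4024,-2.9399) (cross=-20.735)
θ=298°: ex = (C−B)/|BC| = (0.9991,-0.0416); ey = (0.0416,0.9991)
θ=298°: P = B + -2.11·ex + 2.74·ey = (-0.5858,0.1765)

θ=65°: 1.43 6.17
θ=298°: -0.59 0.18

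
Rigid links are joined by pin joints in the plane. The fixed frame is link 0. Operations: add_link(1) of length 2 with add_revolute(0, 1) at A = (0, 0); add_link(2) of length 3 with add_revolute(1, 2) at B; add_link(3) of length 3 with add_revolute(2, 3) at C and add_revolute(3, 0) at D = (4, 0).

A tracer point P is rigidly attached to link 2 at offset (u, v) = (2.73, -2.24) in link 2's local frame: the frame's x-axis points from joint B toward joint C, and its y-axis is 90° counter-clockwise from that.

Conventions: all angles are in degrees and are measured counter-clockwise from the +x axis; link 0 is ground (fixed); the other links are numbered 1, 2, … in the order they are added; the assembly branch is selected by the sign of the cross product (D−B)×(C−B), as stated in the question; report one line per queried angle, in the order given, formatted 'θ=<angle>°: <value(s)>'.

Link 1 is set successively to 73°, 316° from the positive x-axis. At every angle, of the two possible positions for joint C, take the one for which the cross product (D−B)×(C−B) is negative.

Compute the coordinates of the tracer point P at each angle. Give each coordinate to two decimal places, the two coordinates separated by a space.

A=(0,0), D=(4.00,0)
θ=73°: B = A + 2.00·(cos73°, sin73°) = (0.5847, 1.9126)
θ=73°: |BD| = 3.9143
θ=73°: circle(B,3.00) ∩ circle(D,3.00): a=1.9572, h=2.2737
θ=73°:   candidates: C₊=(3.4033,2.9401) cross=8.900; C₋=(1.1814,-1.0275) cross=-8.900
θ=73°:   branch - wants cross < 0 → take C=(1.1814,-1.0275) (cross=-8.900)
θ=73°: ex = (C−B)/|BC| = (0.1989,-0.9800); ey = (0.9800,0.1989)
θ=73°: P = B + 2.73·ex + -2.24·ey = (-1.0675,-1.2084)
θ=316°: B = A + 2.00·(cos316°, sin316°) = (1.4387, -1.3893)
θ=316°: |BD| = 2.9139
θ=316°: circle(B,3.00) ∩ circle(D,3.00): a=1.4569, h=2.6225
θ=316°:   candidates: C₊=(1.4690,1.6105) cross=7.642; C₋=(3.9697,-2.9998) cross=-7.642
θ=316°:   branch - wants cross < 0 → take C=(3.9697,-2.9998) (cross=-7.642)
θ=316°: ex = (C−B)/|BC| = (0.8437,-0.5368); ey = (0.5368,0.8437)
θ=316°: P = B + 2.73·ex + -2.24·ey = (2.5394,-4.7447)

θ=73°: -1.07 -1.21
θ=316°: 2.54 -4.74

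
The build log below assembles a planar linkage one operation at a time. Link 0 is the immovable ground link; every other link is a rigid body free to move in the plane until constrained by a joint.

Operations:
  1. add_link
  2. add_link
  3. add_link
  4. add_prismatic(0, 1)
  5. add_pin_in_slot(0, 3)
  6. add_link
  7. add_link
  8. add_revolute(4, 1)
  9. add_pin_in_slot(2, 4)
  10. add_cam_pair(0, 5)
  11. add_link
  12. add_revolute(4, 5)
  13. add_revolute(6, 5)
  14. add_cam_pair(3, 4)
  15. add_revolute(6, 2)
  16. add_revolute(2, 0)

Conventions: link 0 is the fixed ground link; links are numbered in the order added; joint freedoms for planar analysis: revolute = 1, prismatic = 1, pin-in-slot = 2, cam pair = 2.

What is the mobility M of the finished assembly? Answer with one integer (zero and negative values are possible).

(L,J1,J2)=(1,0,0); link0 fixed
link1: (2,0,0)
link2: (3,0,0)
link3: (4,0,0)
P 0-1 [J1]: (4,1,0)
PS 0-3 [J2]: (4,1,1)
link4: (5,1,1)
link5: (6,1,1)
R 4-1 [J1]: (6,2,1)
PS 2-4 [J2]: (6,2,2)
C 0-5 [J2]: (6,2,3)
link6: (7,2,3)
R 4-5 [J1]: (7,3,3)
R 6-5 [J1]: (7,4,3)
C 3-4 [J2]: (7,4,4)
R 6-2 [J1]: (7,5,4)
R 2-0 [J1]: (7,6,4)
Grübler: 3·6 − 2·6 − 4 = 2

M = 2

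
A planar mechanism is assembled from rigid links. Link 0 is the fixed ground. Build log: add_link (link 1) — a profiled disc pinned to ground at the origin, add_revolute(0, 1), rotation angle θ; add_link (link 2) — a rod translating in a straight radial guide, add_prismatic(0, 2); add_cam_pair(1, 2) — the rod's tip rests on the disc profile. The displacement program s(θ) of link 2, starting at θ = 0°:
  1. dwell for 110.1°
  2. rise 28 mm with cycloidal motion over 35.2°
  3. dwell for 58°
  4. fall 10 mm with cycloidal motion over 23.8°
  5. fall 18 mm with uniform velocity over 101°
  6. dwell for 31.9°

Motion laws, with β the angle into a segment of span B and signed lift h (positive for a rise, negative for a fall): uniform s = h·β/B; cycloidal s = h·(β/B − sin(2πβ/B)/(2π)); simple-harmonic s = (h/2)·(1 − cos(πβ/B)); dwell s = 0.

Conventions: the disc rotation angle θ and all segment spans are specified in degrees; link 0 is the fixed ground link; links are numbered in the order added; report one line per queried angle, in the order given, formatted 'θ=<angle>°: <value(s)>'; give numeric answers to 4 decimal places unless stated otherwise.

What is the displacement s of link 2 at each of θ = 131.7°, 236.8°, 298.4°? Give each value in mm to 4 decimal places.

seg 1 [0°–110.1°] dwell: s stays 0.0000
seg 2 [110.1°–145.3°] cycloidal, h=28: θ=131.7° here. β=21.6, B=35.2. 28·(0.6136 − sin(2π·0.6136)/(2π)) = 20.1001 → s = 20.1001
seg 2 [110.1°–145.3°] cycloidal, h=28: full span → s += 28 → s = 28.0000
seg 3 [145.3°–203.3°] dwell: s stays 28.0000
seg 4 [203.3°–227.1°] cycloidal, h=-10: full span → s += -10 → s = 18.0000
seg 5 [227.1°–328.1°] uniform, h=-18: θ=236.8° here. β=9.7, B=101. -18·9.7/101 = -1.7287 → s = 16.2713
seg 5 [227.1°–328.1°] uniform, h=-18: θ=298.4° here. β=71.3, B=101. -18·71.3/101 = -12.7069 → s = 5.2931

θ=131.7°: 20.1001
θ=236.8°: 16.2713
θ=298.4°: 5.2931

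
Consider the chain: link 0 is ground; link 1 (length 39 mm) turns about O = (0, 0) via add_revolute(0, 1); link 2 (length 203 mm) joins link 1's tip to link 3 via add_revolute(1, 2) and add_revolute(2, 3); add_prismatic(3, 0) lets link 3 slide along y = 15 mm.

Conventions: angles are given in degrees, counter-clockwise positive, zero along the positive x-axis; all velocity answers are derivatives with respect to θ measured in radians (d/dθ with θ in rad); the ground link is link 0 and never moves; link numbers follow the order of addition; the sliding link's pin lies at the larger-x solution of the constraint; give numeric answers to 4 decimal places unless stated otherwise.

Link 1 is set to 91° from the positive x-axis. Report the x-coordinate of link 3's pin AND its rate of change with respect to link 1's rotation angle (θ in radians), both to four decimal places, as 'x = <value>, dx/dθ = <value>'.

geometry: r = 39 mm, L = 203 mm, e = 15 mm
crank pin P = (r cos θ, r sin θ) = (-0.680644, 38.994060)
h = r sin θ − e = 38.994060 − 15 = 23.994060
x = r cos θ + √(L² − h²) = -0.680644 + 201.576995 = 200.896352
dx/dθ = −r sin θ − h·r cos θ/√(L² − h²) (θ in radians; h = 23.994060) = -38.913042

x = 200.8964, dx/dθ = -38.9130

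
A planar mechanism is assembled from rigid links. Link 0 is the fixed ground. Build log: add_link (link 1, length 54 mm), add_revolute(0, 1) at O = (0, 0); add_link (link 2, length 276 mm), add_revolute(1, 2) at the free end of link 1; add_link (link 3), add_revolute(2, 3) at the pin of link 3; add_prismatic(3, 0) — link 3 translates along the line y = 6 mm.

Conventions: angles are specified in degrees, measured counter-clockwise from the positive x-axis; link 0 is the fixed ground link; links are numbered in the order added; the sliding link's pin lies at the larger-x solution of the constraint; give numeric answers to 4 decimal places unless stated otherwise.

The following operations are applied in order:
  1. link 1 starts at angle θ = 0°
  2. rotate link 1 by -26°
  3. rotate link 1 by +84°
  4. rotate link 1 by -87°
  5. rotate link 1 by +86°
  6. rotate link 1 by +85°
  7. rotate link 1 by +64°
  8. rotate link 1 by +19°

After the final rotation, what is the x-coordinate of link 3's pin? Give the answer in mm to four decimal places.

geometry: r = 54 mm, L = 276 mm, e = 6 mm; θ starts at 0°
rotate link 1 by -26°: θ ← 0° -26° = -26°
rotate link 1 by +84°: θ ← -26° +84° = 58°
rotate link 1 by -87°: θ ← 58° -87° = -29°
rotate link 1 by +86°: θ ← -29° +86° = 57°
rotate link 1 by +85°: θ ← 57° +85° = 142°
rotate link 1 by +64°: θ ← 142° +64° = 206°
rotate link 1 by +19°: θ ← 206° +19° = 225°
crank pin P = (r cos θ, r sin θ) = (-38.183766, -38.183766)
h = r sin θ − e = -38.183766 − 6 = -44.183766
x = r cos θ + √(L² − h²) = -38.183766 + 272.440443 = 234.256676

234.2567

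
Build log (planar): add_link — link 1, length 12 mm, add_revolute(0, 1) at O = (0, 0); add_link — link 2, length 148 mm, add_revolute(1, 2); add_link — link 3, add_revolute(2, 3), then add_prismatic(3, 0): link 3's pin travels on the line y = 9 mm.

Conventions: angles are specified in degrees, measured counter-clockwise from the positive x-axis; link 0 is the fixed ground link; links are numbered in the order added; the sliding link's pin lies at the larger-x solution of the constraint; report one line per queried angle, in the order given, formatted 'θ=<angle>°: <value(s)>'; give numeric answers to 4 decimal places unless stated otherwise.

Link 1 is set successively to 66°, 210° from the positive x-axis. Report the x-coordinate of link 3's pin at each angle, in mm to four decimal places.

geometry: r = 12 mm, L = 148 mm, e = 9 mm
θ=66°: crank pin P = (r cos θ, r sin θ) = (4.880840, 10.962545)
θ=66°: h = r sin θ − e = 10.962545 − 9 = 1.962545
θ=66°: x = r cos θ + √(L² − h²) = 4.880840 + 147.986987 = 152.867827
θ=210°: crank pin P = (r cos θ, r sin θ) = (-10.392305, -6.000000)
θ=210°: h = r sin θ − e = -6.000000 − 9 = -15.000000
θ=210°: x = r cos θ + √(L² − h²) = -10.392305 + 147.237903 = 136.845598

θ=66°: 152.8678
θ=210°: 136.8456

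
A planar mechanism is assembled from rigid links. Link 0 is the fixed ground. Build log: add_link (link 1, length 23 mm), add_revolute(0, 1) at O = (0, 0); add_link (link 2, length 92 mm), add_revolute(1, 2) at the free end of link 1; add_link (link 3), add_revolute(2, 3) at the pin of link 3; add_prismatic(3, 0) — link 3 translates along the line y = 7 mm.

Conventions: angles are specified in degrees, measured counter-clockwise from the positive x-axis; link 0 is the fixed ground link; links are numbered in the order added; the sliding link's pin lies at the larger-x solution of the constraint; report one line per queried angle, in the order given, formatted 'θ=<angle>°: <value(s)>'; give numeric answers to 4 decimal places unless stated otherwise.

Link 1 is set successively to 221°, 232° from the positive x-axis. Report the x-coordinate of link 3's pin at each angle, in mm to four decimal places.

geometry: r = 23 mm, L = 92 mm, e = 7 mm
θ=221°: crank pin P = (r cos θ, r sin θ) = (-17.358320, -15.089358)
θ=221°: h = r sin θ − e = -15.089358 − 7 = -22.089358
θ=221°: x = r cos θ + √(L² − h²) = -17.358320 + 89.308792 = 71.950471
θ=232°: crank pin P = (r cos θ, r sin θ) = (-14.160214, -18.124247)
θ=232°: h = r sin θ − e = -18.124247 − 7 = -25.124247
θ=232°: x = r cos θ + √(L² − h²) = -14.160214 + 88.502950 = 74.342736

θ=221°: 71.9505
θ=232°: 74.3427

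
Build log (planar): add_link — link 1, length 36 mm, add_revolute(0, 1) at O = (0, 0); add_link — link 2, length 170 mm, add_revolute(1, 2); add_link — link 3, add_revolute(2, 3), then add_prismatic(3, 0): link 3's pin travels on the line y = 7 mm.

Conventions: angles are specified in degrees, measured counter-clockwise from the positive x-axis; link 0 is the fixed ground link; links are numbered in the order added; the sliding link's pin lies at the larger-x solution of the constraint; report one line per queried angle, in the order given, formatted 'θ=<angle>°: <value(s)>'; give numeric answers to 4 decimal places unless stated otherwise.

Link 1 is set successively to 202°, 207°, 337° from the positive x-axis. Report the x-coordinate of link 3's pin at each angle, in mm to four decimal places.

geometry: r = 36 mm, L = 170 mm, e = 7 mm
θ=202°: crank pin P = (r cos θ, r sin θ) = (-33.378619, -13.485837)
θ=202°: h = r sin θ − e = -13.485837 − 7 = -20.485837
θ=202°: x = r cos θ + √(L² − h²) = -33.378619 + 168.761164 = 135.382545
θ=207°: crank pin P = (r cos θ, r sin θ) = (-32.076235, -16.343658)
θ=207°: h = r sin θ − e = -16.343658 − 7 = -23.343658
θ=207°: x = r cos θ + √(L² − h²) = -32.076235 + 168.389648 = 136.313413
θ=337°: crank pin P = (r cos θ, r sin θ) = (33.138175, -14.066321)
θ=337°: h = r sin θ − e = -14.066321 − 7 = -21.066321
θ=337°: x = r cos θ + √(L² − h²) = 33.138175 + 168.689686 = 201.827861

θ=202°: 135.3825
θ=207°: 136.3134
θ=337°: 201.8279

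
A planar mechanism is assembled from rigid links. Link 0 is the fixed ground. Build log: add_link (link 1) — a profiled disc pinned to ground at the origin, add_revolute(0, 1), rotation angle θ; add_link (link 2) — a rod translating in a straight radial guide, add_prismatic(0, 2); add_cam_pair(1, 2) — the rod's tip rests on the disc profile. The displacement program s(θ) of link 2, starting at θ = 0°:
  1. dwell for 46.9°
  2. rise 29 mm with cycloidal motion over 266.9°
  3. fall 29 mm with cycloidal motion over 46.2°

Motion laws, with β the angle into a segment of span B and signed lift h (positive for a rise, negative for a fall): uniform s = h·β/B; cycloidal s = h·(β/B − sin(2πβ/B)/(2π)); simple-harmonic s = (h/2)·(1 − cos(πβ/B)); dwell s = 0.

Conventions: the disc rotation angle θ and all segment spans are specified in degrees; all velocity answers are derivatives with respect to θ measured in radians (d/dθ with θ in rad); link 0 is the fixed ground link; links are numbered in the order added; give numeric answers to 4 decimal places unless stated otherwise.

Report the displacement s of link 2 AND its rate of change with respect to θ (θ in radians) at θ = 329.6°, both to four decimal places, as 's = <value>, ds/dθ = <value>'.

seg 1 [0°–46.9°] dwell: s stays 0.0000
seg 2 [46.9°–313.8°] cycloidal, h=29: full span → s += 29 → s = 29.0000
seg 3 [313.8°–360°] cycloidal, h=-29: θ=329.6° here. β=15.8, B=46.2. -29·(0.3420 − sin(2π·0.3420)/(2π)) = -6.0520 → s = 22.9480
velocity in seg [313.8°–360°] (cycloidal), θ in radians: β = 15.8° = 0.2758 rad, B = 46.2° = 0.8063 rad; ds/dθ = (h/B)(1 − cos(2πβ/B)) = ((-29)/0.8063)(1 − cos(2π·0.3420)) = -55.614253 mm/rad

s = 22.9480, ds/dθ = -55.6143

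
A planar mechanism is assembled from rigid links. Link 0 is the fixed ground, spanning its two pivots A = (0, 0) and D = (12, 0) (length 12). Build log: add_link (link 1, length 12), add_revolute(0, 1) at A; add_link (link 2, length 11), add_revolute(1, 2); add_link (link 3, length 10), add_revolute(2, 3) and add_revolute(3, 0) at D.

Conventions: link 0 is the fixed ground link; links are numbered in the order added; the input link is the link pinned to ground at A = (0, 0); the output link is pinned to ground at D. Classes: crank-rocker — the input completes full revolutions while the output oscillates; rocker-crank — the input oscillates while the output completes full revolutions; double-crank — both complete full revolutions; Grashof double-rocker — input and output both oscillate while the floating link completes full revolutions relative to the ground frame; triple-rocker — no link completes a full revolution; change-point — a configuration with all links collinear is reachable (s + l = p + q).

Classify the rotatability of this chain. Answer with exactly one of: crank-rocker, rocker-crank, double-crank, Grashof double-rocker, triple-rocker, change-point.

lengths: ground=12, input=12, coupler=11, output=10
sorted: s=10 (shortest), l=12 (longest), p+q=23
s + l = 22 vs p + q = 23
s + l < p + q (Grashof) with shortest = output link → rocker-crank

rocker-crank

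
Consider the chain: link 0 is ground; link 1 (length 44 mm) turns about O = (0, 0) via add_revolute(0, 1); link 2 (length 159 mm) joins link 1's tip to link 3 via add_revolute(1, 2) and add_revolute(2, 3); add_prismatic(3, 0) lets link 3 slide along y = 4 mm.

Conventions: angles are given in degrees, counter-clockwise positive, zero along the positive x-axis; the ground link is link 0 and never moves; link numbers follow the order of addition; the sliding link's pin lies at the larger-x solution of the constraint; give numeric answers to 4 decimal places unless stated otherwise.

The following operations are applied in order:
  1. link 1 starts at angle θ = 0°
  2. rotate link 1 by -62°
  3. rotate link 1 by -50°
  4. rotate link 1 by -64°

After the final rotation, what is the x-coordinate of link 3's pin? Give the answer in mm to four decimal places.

geometry: r = 44 mm, L = 159 mm, e = 4 mm; θ starts at 0°
rotate link 1 by -62°: θ ← 0° -62° = -62°
rotate link 1 by -50°: θ ← -62° -50° = -112°
rotate link 1 by -64°: θ ← -112° -64° = -176°
crank pin P = (r cos θ, r sin θ) = (-43.892818, -3.069285)
h = r sin θ − e = -3.069285 − 4 = -7.069285
x = r cos θ + √(L² − h²) = -43.892818 + 158.842769 = 114.949951

114.9500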